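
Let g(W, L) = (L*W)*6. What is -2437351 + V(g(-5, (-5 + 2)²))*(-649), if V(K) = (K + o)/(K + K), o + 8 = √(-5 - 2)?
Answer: -658174981/270 + 649*I*√7/540 ≈ -2.4377e+6 + 3.1798*I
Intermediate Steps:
o = -8 + I*√7 (o = -8 + √(-5 - 2) = -8 + √(-7) = -8 + I*√7 ≈ -8.0 + 2.6458*I)
g(W, L) = 6*L*W
V(K) = (-8 + K + I*√7)/(2*K) (V(K) = (K + (-8 + I*√7))/(K + K) = (-8 + K + I*√7)/((2*K)) = (-8 + K + I*√7)*(1/(2*K)) = (-8 + K + I*√7)/(2*K))
-2437351 + V(g(-5, (-5 + 2)²))*(-649) = -2437351 + ((-8 + 6*(-5 + 2)²*(-5) + I*√7)/(2*((6*(-5 + 2)²*(-5)))))*(-649) = -2437351 + ((-8 + 6*(-3)²*(-5) + I*√7)/(2*((6*(-3)²*(-5)))))*(-649) = -2437351 + ((-8 + 6*9*(-5) + I*√7)/(2*((6*9*(-5)))))*(-649) = -2437351 + ((½)*(-8 - 270 + I*√7)/(-270))*(-649) = -2437351 + ((½)*(-1/270)*(-278 + I*√7))*(-649) = -2437351 + (139/270 - I*√7/540)*(-649) = -2437351 + (-90211/270 + 649*I*√7/540) = -658174981/270 + 649*I*√7/540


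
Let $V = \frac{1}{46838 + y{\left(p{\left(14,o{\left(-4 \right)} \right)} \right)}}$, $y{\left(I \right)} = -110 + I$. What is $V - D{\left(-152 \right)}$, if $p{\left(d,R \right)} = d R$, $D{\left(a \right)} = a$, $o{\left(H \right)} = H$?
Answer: $\frac{7094145}{46672} \approx 152.0$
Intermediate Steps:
$p{\left(d,R \right)} = R d$
$V = \frac{1}{46672}$ ($V = \frac{1}{46838 - 166} = \frac{1}{46672} \approx 2.1426 \cdot 10^{-5}$)
$V - D{\left(-152 \right)} = \frac{1}{46672} - -152 = \frac{1}{46672} + 152 = \frac{7094145}{46672}$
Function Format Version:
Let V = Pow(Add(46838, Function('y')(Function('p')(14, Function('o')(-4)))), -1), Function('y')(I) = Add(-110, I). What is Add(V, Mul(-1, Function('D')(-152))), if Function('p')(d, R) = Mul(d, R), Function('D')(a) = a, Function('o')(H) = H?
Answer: Rational(7094145, 46672) ≈ 152.00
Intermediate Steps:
Function('p')(d, R) = Mul(R, d)
V = Rational(1, 46672) (V = Pow(Add(46838, Add(-110, Mul(-4, 14))), -1) = Pow(Add(46838, Add(-110, -56)), -1) = Pow(Add(46838, -166), -1) = Pow(46672, -1) = Rational(1, 46672) ≈ 2.1426e-5)
Add(V, Mul(-1, Function('D')(-152))) = Add(Rational(1, 46672), Mul(-1, -152)) = Add(Rational(1, 46672), 152) = Rational(7094145, 46672)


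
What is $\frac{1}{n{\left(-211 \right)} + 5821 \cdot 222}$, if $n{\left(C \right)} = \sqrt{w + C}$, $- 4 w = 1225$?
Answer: $\frac{5169048}{6679764308645} - \frac{2 i \sqrt{2069}}{6679764308645} \approx 7.7384 \cdot 10^{-7} - 1.3619 \cdot 10^{-11} i$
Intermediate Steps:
$w = - \frac{1225}{4}$ ($w = \left(- \frac{1}{4}\right) 1225 = - \frac{1225}{4} \approx -306.25$)
$n{\left(C \right)} = \sqrt{- \frac{1225}{4} + C}$
$\frac{1}{n{\left(-211 \right)} + 5821 \cdot 222} = \frac{1}{\frac{\sqrt{-1225 + 4 \left(-211\right)}}{2} + 5821 \cdot 222} = \frac{1}{\frac{\sqrt{-1225 - 844}}{2} + 1292262} = \frac{1}{\frac{\sqrt{-2069}}{2} + 1292262} = \frac{1}{\frac{i \sqrt{2069}}{2} + 1292262} = \frac{1}{1292262 + \frac{i \sqrt{2069}}{2}}$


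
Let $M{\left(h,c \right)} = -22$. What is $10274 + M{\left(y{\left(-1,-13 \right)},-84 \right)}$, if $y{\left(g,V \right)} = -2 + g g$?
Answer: $10252$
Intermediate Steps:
$y{\left(g,V \right)} = -2 + g^{2}$
$10274 + M{\left(y{\left(-1,-13 \right)},-84 \right)} = 10274 - 22 = 10252$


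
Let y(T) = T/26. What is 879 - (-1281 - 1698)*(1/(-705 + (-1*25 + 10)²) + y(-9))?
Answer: -329469/2080 ≈ -158.40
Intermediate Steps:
y(T) = T/26 (y(T) = T*(1/26) = T/26)
879 - (-1281 - 1698)*(1/(-705 + (-1*25 + 10)²) + y(-9)) = 879 - (-1281 - 1698)*(1/(-705 + (-1*25 + 10)²) + (1/26)*(-9)) = 879 - (-2979)*(1/(-705 + (-25 + 10)²) - 9/26) = 879 - (-2979)*(1/(-705 + (-15)²) - 9/26) = 879 - (-2979)*(1/(-705 + 225) - 9/26) = 879 - (-2979)*(1/(-480) - 9/26) = 879 - (-2979)*(-1/480 - 9/26) = 879 - (-2979)*(-2173)/6240 = 879 - 1*2157789/2080 = 879 - 2157789/2080 = -329469/2080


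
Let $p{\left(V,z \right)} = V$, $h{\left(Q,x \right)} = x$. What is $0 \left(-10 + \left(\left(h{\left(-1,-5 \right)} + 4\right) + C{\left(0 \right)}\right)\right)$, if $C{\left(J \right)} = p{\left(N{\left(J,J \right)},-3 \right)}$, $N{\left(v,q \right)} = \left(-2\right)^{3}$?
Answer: $0$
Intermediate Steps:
$N{\left(v,q \right)} = -8$
$C{\left(J \right)} = -8$
$0 \left(-10 + \left(\left(h{\left(-1,-5 \right)} + 4\right) + C{\left(0 \right)}\right)\right) = 0 \left(-10 + \left(\left(-5 + 4\right) - 8\right)\right) = 0 \left(-10 - 9\right) = 0 \left(-19\right) = 0$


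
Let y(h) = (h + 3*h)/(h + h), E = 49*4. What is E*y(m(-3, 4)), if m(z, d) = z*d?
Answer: 392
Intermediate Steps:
m(z, d) = d*z
E = 196
y(h) = 2 (y(h) = (4*h)/((2*h)) = (4*h)*(1/(2*h)) = 2)
E*y(m(-3, 4)) = 196*2 = 392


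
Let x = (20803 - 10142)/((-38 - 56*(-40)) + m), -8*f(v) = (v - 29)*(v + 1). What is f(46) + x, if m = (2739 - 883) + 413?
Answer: -3487041/35768 ≈ -97.490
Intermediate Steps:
f(v) = -(1 + v)*(-29 + v)/8 (f(v) = -(v - 29)*(v + 1)/8 = -(-29 + v)*(1 + v)/8 = -(1 + v)*(-29 + v)/8)
m = 2269 (m = 1856 + 413 = 2269)
x = 10661/4471 (x = (20803 - 10142)/((-38 - 56*(-40)) + 2269) = 10661/((-38 + 2240) + 2269) = 10661/(2202 + 2269) = 10661/4471 ≈ 2.3845)
f(46) + x = (29/8 - 1/8*46**2 + (7/2)*46) + 10661/4471 = (29/8 - 1/8*2116 + 161) + 10661/4471 = (29/8 - 529/2 + 161) + 10661/4471 = -799/8 + 10661/4471 = -3487041/35768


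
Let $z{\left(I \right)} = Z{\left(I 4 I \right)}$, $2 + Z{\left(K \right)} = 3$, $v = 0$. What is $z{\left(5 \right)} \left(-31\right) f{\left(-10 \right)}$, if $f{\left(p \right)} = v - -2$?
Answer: $-62$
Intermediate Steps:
$f{\left(p \right)} = 2$ ($f{\left(p \right)} = 0 - -2 = 0 + 2 = 2$)
$Z{\left(K \right)} = 1$ ($Z{\left(K \right)} = -2 + 3 = 1$)
$z{\left(I \right)} = 1$
$z{\left(5 \right)} \left(-31\right) f{\left(-10 \right)} = 1 \left(-31\right) 2 = \left(-31\right) 2 = -62$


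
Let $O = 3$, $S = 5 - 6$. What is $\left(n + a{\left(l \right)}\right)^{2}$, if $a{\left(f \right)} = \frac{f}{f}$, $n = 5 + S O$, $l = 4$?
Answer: $9$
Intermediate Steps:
$S = -1$ ($S = 5 - 6 = -1$)
$n = 2$ ($n = 5 - 3 = 2$)
$a{\left(f \right)} = 1$
$\left(n + a{\left(l \right)}\right)^{2} = \left(2 + 1\right)^{2} = 3^{2} = 9$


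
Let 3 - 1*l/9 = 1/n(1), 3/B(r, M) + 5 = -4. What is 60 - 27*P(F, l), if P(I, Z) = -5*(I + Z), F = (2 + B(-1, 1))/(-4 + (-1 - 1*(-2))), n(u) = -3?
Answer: 4035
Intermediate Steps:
B(r, M) = -⅓ (B(r, M) = 3/(-5 - 4) = 3/(-9) = 3*(-⅑) = -⅓)
F = -5/9 (F = (2 - ⅓)/(-4 + (-1 - 1*(-2))) = 5/(3*(-4 + (-1 + 2))) = 5/(3*(-4 + 1)) = (5/3)/(-3) = (5/3)*(-⅓) = -5/9 ≈ -0.55556)
l = 30 (l = 27 - 9/(-3) = 27 - 9*(-⅓) = 27 + 3 = 30)
P(I, Z) = -5*I - 5*Z
60 - 27*P(F, l) = 60 - 27*(-5*(-5/9) - 5*30) = 60 - 27*(25/9 - 150) = 60 - 27*(-1325/9) = 60 + 3975 = 4035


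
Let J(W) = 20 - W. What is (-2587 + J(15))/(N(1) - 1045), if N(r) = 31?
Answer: 1291/507 ≈ 2.5464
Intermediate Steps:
(-2587 + J(15))/(N(1) - 1045) = (-2587 + (20 - 1*15))/(31 - 1045) = (-2587 + (20 - 15))/(-1014) = (-2587 + 5)*(-1/1014) = -2582*(-1/1014) = 1291/507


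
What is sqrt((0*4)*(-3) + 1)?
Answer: 1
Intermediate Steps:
sqrt((0*4)*(-3) + 1) = sqrt(0*(-3) + 1) = sqrt(0 + 1) = sqrt(1) = 1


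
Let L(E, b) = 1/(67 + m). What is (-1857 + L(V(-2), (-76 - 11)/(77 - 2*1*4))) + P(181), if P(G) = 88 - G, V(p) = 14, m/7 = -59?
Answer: -674701/346 ≈ -1950.0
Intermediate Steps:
m = -413 (m = 7*(-59) = -413)
L(E, b) = -1/346 (L(E, b) = 1/(67 - 413) = 1/(-346) = -1/346)
(-1857 + L(V(-2), (-76 - 11)/(77 - 2*1*4))) + P(181) = (-1857 - 1/346) + (88 - 1*181) = -642523/346 + (88 - 181) = -642523/346 - 93 = -674701/346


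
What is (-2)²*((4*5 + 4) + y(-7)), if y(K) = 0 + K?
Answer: 68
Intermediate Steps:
y(K) = K
(-2)²*((4*5 + 4) + y(-7)) = (-2)²*((4*5 + 4) - 7) = 4*((20 + 4) - 7) = 4*(24 - 7) = 4*17 = 68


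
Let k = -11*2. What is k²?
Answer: 484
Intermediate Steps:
k = -22
k² = (-22)² = 484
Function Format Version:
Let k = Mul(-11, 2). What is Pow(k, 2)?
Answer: 484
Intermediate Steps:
k = -22
Pow(k, 2) = Pow(-22, 2) = 484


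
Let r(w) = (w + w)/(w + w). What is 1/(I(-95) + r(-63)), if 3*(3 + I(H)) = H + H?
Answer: -3/196 ≈ -0.015306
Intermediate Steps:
r(w) = 1 (r(w) = (2*w)/((2*w)) = (2*w)*(1/(2*w)) = 1)
I(H) = -3 + 2*H/3 (I(H) = -3 + (H + H)/3 = -3 + (2*H)/3 = -3 + 2*H/3)
1/(I(-95) + r(-63)) = 1/((-3 + (⅔)*(-95)) + 1) = 1/((-3 - 190/3) + 1) = 1/(-199/3 + 1) = 1/(-196/3) = -3/196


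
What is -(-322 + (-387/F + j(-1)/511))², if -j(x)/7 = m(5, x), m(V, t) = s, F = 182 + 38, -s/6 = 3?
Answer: -26994373663321/257923600 ≈ -1.0466e+5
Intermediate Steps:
s = -18 (s = -6*3 = -18)
F = 220
m(V, t) = -18
j(x) = 126 (j(x) = -7*(-18) = 126)
-(-322 + (-387/F + j(-1)/511))² = -(-322 + (-387/220 + 126/511))² = -(-322 + (-387*1/220 + 126*(1/511)))² = -(-322 + (-387/220 + 18/73))² = -(-322 - 24291/16060)² = -(-5195611/16060)² = -1*26994373663321/257923600 = -26994373663321/257923600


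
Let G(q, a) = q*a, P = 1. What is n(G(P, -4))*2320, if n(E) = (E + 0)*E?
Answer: 37120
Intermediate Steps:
G(q, a) = a*q
n(E) = E² (n(E) = E*E = E²)
n(G(P, -4))*2320 = (-4*1)²*2320 = (-4)²*2320 = 16*2320 = 37120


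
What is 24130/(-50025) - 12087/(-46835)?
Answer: -8527/38019 ≈ -0.22428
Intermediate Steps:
24130/(-50025) - 12087/(-46835) = 24130*(-1/50025) - 12087*(-1/46835) = -4826/10005 + 711/2755 = -8527/38019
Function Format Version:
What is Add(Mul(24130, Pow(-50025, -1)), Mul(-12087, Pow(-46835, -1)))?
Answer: Rational(-8527, 38019) ≈ -0.22428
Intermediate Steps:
Add(Mul(24130, Pow(-50025, -1)), Mul(-12087, Pow(-46835, -1))) = Add(Mul(24130, Rational(-1, 50025)), Mul(-12087, Rational(-1, 46835))) = Add(Rational(-4826, 10005), Rational(711, 2755)) = Rational(-8527, 38019)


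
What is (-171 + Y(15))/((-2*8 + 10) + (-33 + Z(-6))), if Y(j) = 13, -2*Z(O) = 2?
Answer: 79/20 ≈ 3.9500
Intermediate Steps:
Z(O) = -1 (Z(O) = -½*2 = -1)
(-171 + Y(15))/((-2*8 + 10) + (-33 + Z(-6))) = (-171 + 13)/((-2*8 + 10) + (-33 - 1)) = -158/((-16 + 10) - 34) = -158/(-6 - 34) = -158/(-40) = -1/40*(-158) = 79/20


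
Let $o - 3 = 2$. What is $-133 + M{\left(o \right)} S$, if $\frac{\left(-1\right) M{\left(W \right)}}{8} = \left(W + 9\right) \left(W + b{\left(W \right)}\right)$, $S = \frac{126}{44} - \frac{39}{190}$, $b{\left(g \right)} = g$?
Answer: $- \frac{650069}{209} \approx -3110.4$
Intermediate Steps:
$o = 5$ ($o = 3 + 2 = 5$)
$S = \frac{2778}{1045}$ ($S = 126 \cdot \frac{1}{44} - \frac{39}{190} = \frac{63}{22} - \frac{39}{190} = \frac{2778}{1045} \approx 2.6584$)
$M{\left(W \right)} = - 16 W \left(9 + W\right)$ ($M{\left(W \right)} = - 8 \left(W + 9\right) \left(W + W\right) = - 8 \left(9 + W\right) 2 W = - 8 \cdot 2 W \left(9 + W\right) = - 16 W \left(9 + W\right)$)
$-133 + M{\left(o \right)} S = -133 + 16 \cdot 5 \left(-9 - 5\right) \frac{2778}{1045} = -133 + 16 \cdot 5 \left(-14\right) \frac{2778}{1045} = -133 - \frac{622272}{209} = - \frac{650069}{209}$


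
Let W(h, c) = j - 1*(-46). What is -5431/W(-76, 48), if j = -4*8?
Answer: -5431/14 ≈ -387.93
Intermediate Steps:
j = -32
W(h, c) = 14 (W(h, c) = -32 - 1*(-46) = -32 + 46 = 14)
-5431/W(-76, 48) = -5431/14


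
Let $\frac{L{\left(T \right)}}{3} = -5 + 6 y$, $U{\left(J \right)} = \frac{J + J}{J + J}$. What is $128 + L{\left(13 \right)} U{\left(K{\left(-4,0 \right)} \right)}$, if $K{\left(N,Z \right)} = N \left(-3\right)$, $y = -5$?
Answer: $23$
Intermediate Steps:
$K{\left(N,Z \right)} = - 3 N$
$U{\left(J \right)} = 1$ ($U{\left(J \right)} = \frac{2 J}{2 J} = 2 J \frac{1}{2 J} = 1$)
$L{\left(T \right)} = -105$ ($L{\left(T \right)} = 3 \left(-5 + 6 \left(-5\right)\right) = 3 \left(-5 - 30\right) = 3 \left(-35\right) = -105$)
$128 + L{\left(13 \right)} U{\left(K{\left(-4,0 \right)} \right)} = 128 - 105 = 23$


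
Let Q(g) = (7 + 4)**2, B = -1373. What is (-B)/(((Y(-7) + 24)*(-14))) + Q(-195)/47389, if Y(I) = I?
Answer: -65036299/11278582 ≈ -5.7664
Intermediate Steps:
Q(g) = 121 (Q(g) = 11**2 = 121)
(-B)/(((Y(-7) + 24)*(-14))) + Q(-195)/47389 = (-1*(-1373))/(((-7 + 24)*(-14))) + 121/47389 = 1373/((17*(-14))) + 121*(1/47389) = 1373/(-238) + 121/47389 = 1373*(-1/238) + 121/47389 = -1373/238 + 121/47389 = -65036299/11278582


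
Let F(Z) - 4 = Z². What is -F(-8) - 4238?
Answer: -4306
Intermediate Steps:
F(Z) = 4 + Z²
-F(-8) - 4238 = -(4 + (-8)²) - 4238 = -(4 + 64) - 4238 = -1*68 - 4238 = -68 - 4238 = -4306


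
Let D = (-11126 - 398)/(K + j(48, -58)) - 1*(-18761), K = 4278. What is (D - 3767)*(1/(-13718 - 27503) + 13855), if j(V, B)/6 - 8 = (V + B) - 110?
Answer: 5145462967277560/24773821 ≈ 2.0770e+8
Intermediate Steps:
j(V, B) = -612 + 6*B + 6*V (j(V, B) = 48 + 6*((V + B) - 110) = 48 + 6*((B + V) - 110) = 48 + 6*(-110 + B + V) = 48 + (-660 + 6*B + 6*V) = -612 + 6*B + 6*V)
D = 33820321/1803 (D = (-11126 - 398)/(4278 + (-612 + 6*(-58) + 6*48)) - 1*(-18761) = -11524/(4278 + (-612 - 348 + 288)) + 18761 = -11524/(4278 - 672) + 18761 = -11524/3606 + 18761 = -11524*1/3606 + 18761 = -5762/1803 + 18761 = 33820321/1803 ≈ 18758.)
(D - 3767)*(1/(-13718 - 27503) + 13855) = (33820321/1803 - 3767)*(1/(-13718 - 27503) + 13855) = 27028420*(1/(-41221) + 13855)/1803 = 27028420*(-1/41221 + 13855)/1803 = (27028420/1803)*(571116954/41221) = 5145462967277560/24773821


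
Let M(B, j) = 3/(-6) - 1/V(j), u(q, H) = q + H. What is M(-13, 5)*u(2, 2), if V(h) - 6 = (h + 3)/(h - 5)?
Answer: -2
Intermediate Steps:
V(h) = 6 + (3 + h)/(-5 + h) (V(h) = 6 + (h + 3)/(h - 5) = 6 + (3 + h)/(-5 + h))
u(q, H) = H + q
M(B, j) = -½ - (-5 + j)/(-27 + 7*j) (M(B, j) = 3/(-6) - 1/((-27 + 7*j)/(-5 + j)) = 3*(-⅙) - (-5 + j)/(-27 + 7*j) = -½ - (-5 + j)/(-27 + 7*j))
M(-13, 5)*u(2, 2) = ((37 - 9*5)/(2*(-27 + 7*5)))*(2 + 2) = ((37 - 45)/(2*(-27 + 35)))*4 = ((½)*(-8)/8)*4 = ((½)*(⅛)*(-8))*4 = -½*4 = -2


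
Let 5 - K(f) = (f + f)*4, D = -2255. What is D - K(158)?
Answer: -996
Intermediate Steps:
K(f) = 5 - 8*f (K(f) = 5 - (f + f)*4 = 5 - 2*f*4 = 5 - 8*f)
D - K(158) = -2255 - (5 - 8*158) = -2255 - (5 - 1264) = -2255 - 1*(-1259) = -2255 + 1259 = -996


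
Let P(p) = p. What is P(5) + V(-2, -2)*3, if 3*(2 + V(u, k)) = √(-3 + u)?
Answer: -1 + I*√5 ≈ -1.0 + 2.2361*I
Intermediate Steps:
V(u, k) = -2 + √(-3 + u)/3
P(5) + V(-2, -2)*3 = 5 + (-2 + √(-3 - 2)/3)*3 = 5 + (-2 + √(-5)/3)*3 = 5 + (-2 + (I*√5)/3)*3 = 5 + (-2 + I*√5/3)*3 = 5 + (-6 + I*√5) = -1 + I*√5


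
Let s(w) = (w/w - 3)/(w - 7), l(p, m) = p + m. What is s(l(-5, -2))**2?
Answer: 1/49 ≈ 0.020408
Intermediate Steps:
l(p, m) = m + p
s(w) = -2/(-7 + w) (s(w) = (1 - 3)/(-7 + w) = -2/(-7 + w))
s(l(-5, -2))**2 = (-2/(-7 + (-2 - 5)))**2 = (-2/(-7 - 7))**2 = (-2/(-14))**2 = (-2*(-1/14))**2 = (1/7)**2 = 1/49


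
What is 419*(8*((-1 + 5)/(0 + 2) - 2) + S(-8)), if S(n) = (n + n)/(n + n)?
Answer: 419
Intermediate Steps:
S(n) = 1 (S(n) = (2*n)/((2*n)) = (2*n)*(1/(2*n)) = 1)
419*(8*((-1 + 5)/(0 + 2) - 2) + S(-8)) = 419*(8*((-1 + 5)/(0 + 2) - 2) + 1) = 419*(8*(4/2 - 2) + 1) = 419*(8*(4*(½) - 2) + 1) = 419*(8*(2 - 2) + 1) = 419*(8*0 + 1) = 419*(0 + 1) = 419*1 = 419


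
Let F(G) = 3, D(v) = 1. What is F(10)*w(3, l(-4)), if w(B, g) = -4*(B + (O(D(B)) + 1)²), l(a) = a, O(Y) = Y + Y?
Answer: -144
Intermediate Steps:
O(Y) = 2*Y
w(B, g) = -36 - 4*B (w(B, g) = -4*(B + (2*1 + 1)²) = -4*(B + (2 + 1)²) = -4*(B + 3²) = -4*(B + 9) = -4*(9 + B) = -36 - 4*B)
F(10)*w(3, l(-4)) = 3*(-36 - 4*3) = 3*(-36 - 12) = 3*(-48) = -144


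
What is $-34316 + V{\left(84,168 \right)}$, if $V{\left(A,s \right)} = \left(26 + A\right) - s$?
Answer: $-34374$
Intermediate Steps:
$V{\left(A,s \right)} = 26 + A - s$
$-34316 + V{\left(84,168 \right)} = -34316 + \left(26 + 84 - 168\right) = -34316 - 58 = -34374$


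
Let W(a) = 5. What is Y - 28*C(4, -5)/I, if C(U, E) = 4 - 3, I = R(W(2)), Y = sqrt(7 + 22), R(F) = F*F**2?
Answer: -28/125 + sqrt(29) ≈ 5.1612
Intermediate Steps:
R(F) = F**3
Y = sqrt(29) ≈ 5.3852
I = 125 (I = 5**3 = 125)
C(U, E) = 1
Y - 28*C(4, -5)/I = sqrt(29) - 28/125 = -28/125 + sqrt(29)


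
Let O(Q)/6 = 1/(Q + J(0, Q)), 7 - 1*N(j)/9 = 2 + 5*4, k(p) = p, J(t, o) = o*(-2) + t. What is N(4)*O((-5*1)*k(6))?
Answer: -27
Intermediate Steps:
J(t, o) = t - 2*o (J(t, o) = -2*o + t = t - 2*o)
N(j) = -135 (N(j) = 63 - 9*(2 + 5*4) = 63 - 9*(2 + 20) = 63 - 9*22 = 63 - 198 = -135)
O(Q) = -6/Q (O(Q) = 6/(Q + (0 - 2*Q)) = 6/(Q - 2*Q) = 6/((-Q)) = 6*(-1/Q) = -6/Q)
N(4)*O((-5*1)*k(6)) = -(-810)/(-5*1*6) = -(-810)/((-5*6)) = -(-810)/(-30) = -(-810)*(-1)/30 = -135*⅕ = -27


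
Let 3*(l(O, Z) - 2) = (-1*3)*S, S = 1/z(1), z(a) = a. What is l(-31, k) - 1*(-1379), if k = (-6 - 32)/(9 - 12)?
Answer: 1380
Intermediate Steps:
k = 38/3 (k = -38/(-3) = -38*(-⅓) = 38/3 ≈ 12.667)
S = 1 (S = 1/1 = 1)
l(O, Z) = 1 (l(O, Z) = 2 + (-1*3*1)/3 = 2 + (-3*1)/3 = 2 + (⅓)*(-3) = 2 - 1 = 1)
l(-31, k) - 1*(-1379) = 1 - 1*(-1379) = 1 + 1379 = 1380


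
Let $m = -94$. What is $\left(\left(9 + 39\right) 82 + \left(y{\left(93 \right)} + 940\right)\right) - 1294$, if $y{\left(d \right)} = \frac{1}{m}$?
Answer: $\frac{336707}{94} \approx 3582.0$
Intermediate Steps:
$y{\left(d \right)} = - \frac{1}{94}$ ($y{\left(d \right)} = \frac{1}{-94} = - \frac{1}{94}$)
$\left(\left(9 + 39\right) 82 + \left(y{\left(93 \right)} + 940\right)\right) - 1294 = \left(\left(9 + 39\right) 82 + \left(- \frac{1}{94} + 940\right)\right) - 1294 = \left(48 \cdot 82 + \frac{88359}{94}\right) - 1294 = \left(3936 + \frac{88359}{94}\right) - 1294 = \frac{458343}{94} - 1294 = \frac{336707}{94}$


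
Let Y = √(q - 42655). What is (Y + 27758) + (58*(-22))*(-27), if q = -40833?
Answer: 62210 + 4*I*√5218 ≈ 62210.0 + 288.94*I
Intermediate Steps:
Y = 4*I*√5218 (Y = √(-40833 - 42655) = √(-83488) = 4*I*√5218 ≈ 288.94*I)
(Y + 27758) + (58*(-22))*(-27) = (4*I*√5218 + 27758) + (58*(-22))*(-27) = (27758 + 4*I*√5218) - 1276*(-27) = (27758 + 4*I*√5218) + 34452 = 62210 + 4*I*√5218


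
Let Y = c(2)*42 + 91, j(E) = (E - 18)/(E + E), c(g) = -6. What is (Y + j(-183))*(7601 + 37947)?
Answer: -445801050/61 ≈ -7.3082e+6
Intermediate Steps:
j(E) = (-18 + E)/(2*E) (j(E) = (-18 + E)/((2*E)) = (-18 + E)*(1/(2*E)) = (-18 + E)/(2*E))
Y = -161 (Y = -6*42 + 91 = -252 + 91 = -161)
(Y + j(-183))*(7601 + 37947) = (-161 + (½)*(-18 - 183)/(-183))*(7601 + 37947) = (-161 + (½)*(-1/183)*(-201))*45548 = (-161 + 67/122)*45548 = -19575/122*45548 = -445801050/61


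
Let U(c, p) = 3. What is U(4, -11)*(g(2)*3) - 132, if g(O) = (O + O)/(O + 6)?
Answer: -255/2 ≈ -127.50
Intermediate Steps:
g(O) = 2*O/(6 + O) (g(O) = (2*O)/(6 + O) = 2*O/(6 + O))
U(4, -11)*(g(2)*3) - 132 = 3*((2*2/(6 + 2))*3) - 132 = 3*((2*2/8)*3) - 132 = 3*((2*2*(1/8))*3) - 132 = 3*((1/2)*3) - 132 = 3*(3/2) - 132 = 9/2 - 132 = -255/2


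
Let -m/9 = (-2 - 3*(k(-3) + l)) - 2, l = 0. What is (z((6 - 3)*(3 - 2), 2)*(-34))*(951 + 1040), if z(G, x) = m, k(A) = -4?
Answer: 4873968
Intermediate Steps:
m = -72 (m = -9*((-2 - 3*(-4 + 0)) - 2) = -9*((-2 - 3*(-4)) - 2) = -9*((-2 + 12) - 2) = -9*(10 - 2) = -9*8 = -72)
z(G, x) = -72
(z((6 - 3)*(3 - 2), 2)*(-34))*(951 + 1040) = (-72*(-34))*(951 + 1040) = 2448*1991 = 4873968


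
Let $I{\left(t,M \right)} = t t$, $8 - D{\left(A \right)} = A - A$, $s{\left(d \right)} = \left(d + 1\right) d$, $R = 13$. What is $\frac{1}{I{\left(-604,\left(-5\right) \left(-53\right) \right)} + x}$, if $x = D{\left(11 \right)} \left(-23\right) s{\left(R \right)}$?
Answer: $\frac{1}{331328} \approx 3.0182 \cdot 10^{-6}$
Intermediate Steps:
$s{\left(d \right)} = d \left(1 + d\right)$ ($s{\left(d \right)} = \left(1 + d\right) d = d \left(1 + d\right)$)
$D{\left(A \right)} = 8$ ($D{\left(A \right)} = 8 - \left(A - A\right) = 8 - 0 = 8 + 0 = 8$)
$I{\left(t,M \right)} = t^{2}$
$x = -33488$ ($x = 8 \left(-23\right) 13 \left(1 + 13\right) = - 184 \cdot 13 \cdot 14 = \left(-184\right) 182 = -33488$)
$\frac{1}{I{\left(-604,\left(-5\right) \left(-53\right) \right)} + x} = \frac{1}{\left(-604\right)^{2} - 33488} = \frac{1}{364816 - 33488} = \frac{1}{331328}$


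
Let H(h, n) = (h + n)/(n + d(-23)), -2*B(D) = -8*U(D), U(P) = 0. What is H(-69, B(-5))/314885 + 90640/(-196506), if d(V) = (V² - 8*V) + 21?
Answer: -10474618518257/22708782594270 ≈ -0.46126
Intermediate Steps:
d(V) = 21 + V² - 8*V
B(D) = 0 (B(D) = -(-4)*0 = -½*0 = 0)
H(h, n) = (h + n)/(734 + n) (H(h, n) = (h + n)/(n + (21 + (-23)² - 8*(-23))) = (h + n)/(n + (21 + 529 + 184)) = (h + n)/(n + 734) = (h + n)/(734 + n))
H(-69, B(-5))/314885 + 90640/(-196506) = ((-69 + 0)/(734 + 0))/314885 + 90640/(-196506) = (-69/734)*(1/314885) + 90640*(-1/196506) = ((1/734)*(-69))*(1/314885) - 45320/98253 = -69/734*1/314885 - 45320/98253 = -69/231125590 - 45320/98253 = -10474618518257/22708782594270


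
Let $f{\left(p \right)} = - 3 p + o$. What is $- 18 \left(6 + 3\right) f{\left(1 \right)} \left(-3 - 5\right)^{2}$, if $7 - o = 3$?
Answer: $-10368$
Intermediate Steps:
$o = 4$ ($o = 7 - 3 = 4$)
$f{\left(p \right)} = 4 - 3 p$ ($f{\left(p \right)} = - 3 p + 4 = 4 - 3 p$)
$- 18 \left(6 + 3\right) f{\left(1 \right)} \left(-3 - 5\right)^{2} = - 18 \left(6 + 3\right) \left(4 - 3\right) \left(-3 - 5\right)^{2} = - 18 \cdot 9 \left(4 - 3\right) \left(-8\right)^{2} = - 18 \cdot 9 \cdot 1 \cdot 64 = \left(-18\right) 9 \cdot 64 = \left(-162\right) 64 = -10368$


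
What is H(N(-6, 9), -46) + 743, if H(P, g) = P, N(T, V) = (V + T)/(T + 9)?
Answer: 744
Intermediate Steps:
N(T, V) = (T + V)/(9 + T)
H(N(-6, 9), -46) + 743 = (-6 + 9)/(9 - 6) + 743 = 3/3 + 743 = (⅓)*3 + 743 = 1 + 743 = 744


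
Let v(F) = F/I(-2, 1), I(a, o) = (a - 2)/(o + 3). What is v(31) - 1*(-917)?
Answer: 886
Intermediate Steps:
I(a, o) = (-2 + a)/(3 + o)
v(F) = -F (v(F) = F/(((-2 - 2)/(3 + 1))) = F/((-4/4)) = F/(((¼)*(-4))) = F/(-1) = F*(-1) = -F)
v(31) - 1*(-917) = -1*31 - 1*(-917) = -31 + 917 = 886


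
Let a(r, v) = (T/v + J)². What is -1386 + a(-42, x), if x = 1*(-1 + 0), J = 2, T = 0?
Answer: -1382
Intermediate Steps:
x = -1 (x = 1*(-1) = -1)
a(r, v) = 4 (a(r, v) = (0/v + 2)² = (0 + 2)² = 2² = 4)
-1386 + a(-42, x) = -1386 + 4 = -1382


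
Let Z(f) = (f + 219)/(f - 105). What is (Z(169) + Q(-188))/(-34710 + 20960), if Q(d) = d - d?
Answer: -97/220000 ≈ -0.00044091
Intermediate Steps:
Q(d) = 0
Z(f) = (219 + f)/(-105 + f)
(Z(169) + Q(-188))/(-34710 + 20960) = ((219 + 169)/(-105 + 169) + 0)/(-34710 + 20960) = (388/64 + 0)/(-13750) = ((1/64)*388 + 0)*(-1/13750) = (97/16 + 0)*(-1/13750) = (97/16)*(-1/13750) = -97/220000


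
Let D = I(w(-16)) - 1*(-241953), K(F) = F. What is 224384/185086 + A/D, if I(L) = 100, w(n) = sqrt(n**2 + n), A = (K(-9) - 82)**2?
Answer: 3988965537/3200044397 ≈ 1.2465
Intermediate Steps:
A = 8281 (A = (-9 - 82)**2 = (-91)**2 = 8281)
w(n) = sqrt(n + n**2)
D = 242053 (D = 100 - 1*(-241953) = 100 + 241953 = 242053)
224384/185086 + A/D = 224384/185086 + 8281/242053 = 224384*(1/185086) + 8281*(1/242053) = 112192/92543 + 1183/34579 = 3988965537/3200044397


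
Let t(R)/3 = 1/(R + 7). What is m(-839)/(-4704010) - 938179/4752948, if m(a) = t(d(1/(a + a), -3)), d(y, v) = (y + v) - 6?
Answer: -274353701482237/1389917044285340 ≈ -0.19739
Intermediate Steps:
d(y, v) = -6 + v + y (d(y, v) = (v + y) - 6 = -6 + v + y)
t(R) = 3/(7 + R) (t(R) = 3/(R + 7) = 3/(7 + R))
m(a) = 3/(-2 + 1/(2*a)) (m(a) = 3/(7 + (-6 - 3 + 1/(a + a))) = 3/(7 + (-6 - 3 + 1/(2*a))) = 3/(7 + (-9 + 1/(2*a))) = 3/(-2 + 1/(2*a)))
m(-839)/(-4704010) - 938179/4752948 = (6*(-839)/(1 - 4*(-839)))/(-4704010) - 938179/4752948 = (6*(-839)/(1 + 3356))*(-1/4704010) - 938179*1/4752948 = (6*(-839)/3357)*(-1/4704010) - 938179/4752948 = (6*(-839)*(1/3357))*(-1/4704010) - 938179/4752948 = -1678/1119*(-1/4704010) - 938179/4752948 = 839/2631893595 - 938179/4752948 = -274353701482237/1389917044285340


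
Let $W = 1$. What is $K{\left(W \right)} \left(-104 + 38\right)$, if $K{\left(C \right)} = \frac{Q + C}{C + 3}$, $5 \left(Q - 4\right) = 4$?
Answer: $- \frac{957}{10} \approx -95.7$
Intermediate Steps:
$Q = \frac{24}{5}$ ($Q = 4 + \frac{1}{5} \cdot 4 = 4 + \frac{4}{5} = \frac{24}{5} \approx 4.8$)
$K{\left(C \right)} = \frac{\frac{24}{5} + C}{3 + C}$ ($K{\left(C \right)} = \frac{\frac{24}{5} + C}{C + 3} = \frac{\frac{24}{5} + C}{3 + C}$)
$K{\left(W \right)} \left(-104 + 38\right) = \frac{\frac{24}{5} + 1}{3 + 1} \left(-104 + 38\right) = \frac{1}{4} \cdot \frac{29}{5} \left(-66\right) = \frac{29}{20} \left(-66\right) = - \frac{957}{10}$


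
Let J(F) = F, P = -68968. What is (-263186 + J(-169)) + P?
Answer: -332323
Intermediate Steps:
(-263186 + J(-169)) + P = (-263186 - 169) - 68968 = -263355 - 68968 = -332323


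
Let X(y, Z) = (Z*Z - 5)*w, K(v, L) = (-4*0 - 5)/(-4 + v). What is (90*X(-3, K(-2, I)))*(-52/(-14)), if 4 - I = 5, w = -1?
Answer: 10075/7 ≈ 1439.3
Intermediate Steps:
I = -1 (I = 4 - 1*5 = 4 - 5 = -1)
K(v, L) = -5/(-4 + v) (K(v, L) = (0 - 5)/(-4 + v) = -5/(-4 + v))
X(y, Z) = 5 - Z² (X(y, Z) = (Z*Z - 5)*(-1) = (Z² - 5)*(-1) = (-5 + Z²)*(-1) = 5 - Z²)
(90*X(-3, K(-2, I)))*(-52/(-14)) = (90*(5 - (-5/(-4 - 2))²))*(-52/(-14)) = (90*(5 - (-5/(-6))²))*(-52*(-1/14)) = (90*(5 - (-5*(-⅙))²))*(26/7) = (90*(5 - (⅚)²))*(26/7) = (90*(5 - 1*25/36))*(26/7) = (90*(5 - 25/36))*(26/7) = (90*(155/36))*(26/7) = (775/2)*(26/7) = 10075/7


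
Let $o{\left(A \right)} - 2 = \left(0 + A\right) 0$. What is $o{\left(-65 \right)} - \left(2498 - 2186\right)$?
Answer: $-310$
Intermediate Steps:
$o{\left(A \right)} = 2$ ($o{\left(A \right)} = 2 + \left(0 + A\right) 0 = 2 + A 0 = 2 + 0 = 2$)
$o{\left(-65 \right)} - \left(2498 - 2186\right) = 2 - \left(2498 - 2186\right) = 2 - 312 = -310$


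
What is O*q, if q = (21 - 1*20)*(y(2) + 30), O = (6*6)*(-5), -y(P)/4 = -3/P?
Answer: -6480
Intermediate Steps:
y(P) = 12/P (y(P) = -(-12)/P = 12/P)
O = -180 (O = 36*(-5) = -180)
q = 36 (q = (21 - 1*20)*(12/2 + 30) = (21 - 20)*(12*(1/2) + 30) = 1*(6 + 30) = 1*36 = 36)
O*q = -180*36 = -6480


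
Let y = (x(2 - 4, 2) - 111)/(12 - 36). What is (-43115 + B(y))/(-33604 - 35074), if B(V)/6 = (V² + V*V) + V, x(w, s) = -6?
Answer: 684809/1098848 ≈ 0.62321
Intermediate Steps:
y = 39/8 (y = (-6 - 111)/(12 - 36) = -117/(-24) = -117*(-1/24) = 39/8 ≈ 4.8750)
B(V) = 6*V + 12*V² (B(V) = 6*((V² + V*V) + V) = 6*((V² + V²) + V) = 6*(2*V² + V) = 6*(V + 2*V²) = 6*V + 12*V²)
(-43115 + B(y))/(-33604 - 35074) = (-43115 + 6*(39/8)*(1 + 2*(39/8)))/(-33604 - 35074) = (-43115 + 6*(39/8)*(1 + 39/4))/(-68678) = (-43115 + 6*(39/8)*(43/4))*(-1/68678) = (-43115 + 5031/16)*(-1/68678) = -684809/16*(-1/68678) = 684809/1098848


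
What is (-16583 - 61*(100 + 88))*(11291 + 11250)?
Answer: -632297591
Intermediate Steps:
(-16583 - 61*(100 + 88))*(11291 + 11250) = (-16583 - 61*188)*22541 = (-16583 - 11468)*22541 = -28051*22541 = -632297591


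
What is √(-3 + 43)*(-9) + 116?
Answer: 116 - 18*√10 ≈ 59.079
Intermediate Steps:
√(-3 + 43)*(-9) + 116 = √40*(-9) + 116 = (2*√10)*(-9) + 116 = -18*√10 + 116 = 116 - 18*√10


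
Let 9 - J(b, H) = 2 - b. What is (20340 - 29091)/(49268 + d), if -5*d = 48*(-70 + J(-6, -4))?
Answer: -43755/249652 ≈ -0.17526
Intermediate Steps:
J(b, H) = 7 + b (J(b, H) = 9 - (2 - b) = 9 + (-2 + b) = 7 + b)
d = 3312/5 (d = -48*(-70 + (7 - 6))/5 = -48*(-70 + 1)/5 = -48*(-69)/5 = -⅕*(-3312) = 3312/5 ≈ 662.40)
(20340 - 29091)/(49268 + d) = (20340 - 29091)/(49268 + 3312/5) = -8751/249652/5 = -8751*5/249652 = -43755/249652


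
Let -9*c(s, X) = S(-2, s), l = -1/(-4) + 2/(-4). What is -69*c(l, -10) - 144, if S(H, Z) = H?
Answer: -478/3 ≈ -159.33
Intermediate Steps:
l = -¼ (l = -1*(-¼) + 2*(-¼) = ¼ - ½ = -¼ ≈ -0.25000)
c(s, X) = 2/9 (c(s, X) = -⅑*(-2) = 2/9)
-69*c(l, -10) - 144 = -69*2/9 - 144 = -46/3 - 144 = -478/3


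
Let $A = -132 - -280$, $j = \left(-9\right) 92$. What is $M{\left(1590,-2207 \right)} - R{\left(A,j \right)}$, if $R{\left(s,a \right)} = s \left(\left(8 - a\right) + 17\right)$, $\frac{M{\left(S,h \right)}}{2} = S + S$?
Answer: $-119884$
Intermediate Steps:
$M{\left(S,h \right)} = 4 S$ ($M{\left(S,h \right)} = 2 \left(S + S\right) = 2 \cdot 2 S = 4 S$)
$j = -828$
$A = 148$ ($A = -132 + 280 = 148$)
$R{\left(s,a \right)} = s \left(25 - a\right)$
$M{\left(1590,-2207 \right)} - R{\left(A,j \right)} = 4 \cdot 1590 - 148 \left(25 - -828\right) = 6360 - 148 \left(25 + 828\right) = 6360 - 148 \cdot 853 = 6360 - 126244 = -119884$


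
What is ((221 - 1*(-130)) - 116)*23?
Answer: 5405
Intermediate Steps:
((221 - 1*(-130)) - 116)*23 = ((221 + 130) - 116)*23 = (351 - 116)*23 = 235*23 = 5405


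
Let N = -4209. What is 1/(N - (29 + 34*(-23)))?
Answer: -1/3456 ≈ -0.00028935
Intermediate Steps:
1/(N - (29 + 34*(-23))) = 1/(-4209 - (29 + 34*(-23))) = 1/(-4209 - (29 - 782)) = 1/(-4209 - 1*(-753)) = 1/(-4209 + 753) = 1/(-3456) = -1/3456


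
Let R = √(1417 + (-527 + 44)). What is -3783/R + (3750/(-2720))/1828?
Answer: -375/497216 - 3783*√934/934 ≈ -123.78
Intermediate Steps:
R = √934 (R = √(1417 - 483) = √934 ≈ 30.561)
-3783/R + (3750/(-2720))/1828 = -3783*√934/934 + (3750/(-2720))/1828 = -3783*√934/934 + (3750*(-1/2720))*(1/1828) = -3783*√934/934 - 375/272*1/1828 = -3783*√934/934 - 375/497216 = -375/497216 - 3783*√934/934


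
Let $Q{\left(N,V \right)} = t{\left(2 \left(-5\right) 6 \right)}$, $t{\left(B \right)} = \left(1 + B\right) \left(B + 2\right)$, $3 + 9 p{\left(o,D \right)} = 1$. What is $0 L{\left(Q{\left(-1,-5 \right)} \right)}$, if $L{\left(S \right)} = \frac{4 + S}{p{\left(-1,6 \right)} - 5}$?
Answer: $0$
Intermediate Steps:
$p{\left(o,D \right)} = - \frac{2}{9}$ ($p{\left(o,D \right)} = - \frac{1}{3} + \frac{1}{9} \cdot 1 = - \frac{1}{3} + \frac{1}{9} = - \frac{2}{9}$)
$t{\left(B \right)} = \left(1 + B\right) \left(2 + B\right)$
$Q{\left(N,V \right)} = 3422$ ($Q{\left(N,V \right)} = 2 + \left(2 \left(-5\right) 6\right)^{2} + 3 \cdot 2 \left(-5\right) 6 = 2 + \left(\left(-10\right) 6\right)^{2} + 3 \left(\left(-10\right) 6\right) = 2 + \left(-60\right)^{2} + 3 \left(-60\right) = 2 + 3600 - 180 = 3422$)
$L{\left(S \right)} = - \frac{36}{47} - \frac{9 S}{47}$ ($L{\left(S \right)} = \frac{4 + S}{- \frac{2}{9} - 5} = \frac{4 + S}{- \frac{47}{9}} = \left(4 + S\right) \left(- \frac{9}{47}\right) = - \frac{36}{47} - \frac{9 S}{47}$)
$0 L{\left(Q{\left(-1,-5 \right)} \right)} = 0 \left(- \frac{36}{47} - \frac{30798}{47}\right) = 0 \left(- \frac{30834}{47}\right) = 0$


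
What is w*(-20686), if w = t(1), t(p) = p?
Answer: -20686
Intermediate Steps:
w = 1
w*(-20686) = 1*(-20686) = -20686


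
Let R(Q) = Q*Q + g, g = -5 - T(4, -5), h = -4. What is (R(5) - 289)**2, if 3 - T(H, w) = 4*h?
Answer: 82944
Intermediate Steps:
T(H, w) = 19 (T(H, w) = 3 - 4*(-4) = 3 - 1*(-16) = 3 + 16 = 19)
g = -24 (g = -5 - 1*19 = -5 - 19 = -24)
R(Q) = -24 + Q**2 (R(Q) = Q*Q - 24 = Q**2 - 24 = -24 + Q**2)
(R(5) - 289)**2 = ((-24 + 5**2) - 289)**2 = ((-24 + 25) - 289)**2 = (1 - 289)**2 = (-288)**2 = 82944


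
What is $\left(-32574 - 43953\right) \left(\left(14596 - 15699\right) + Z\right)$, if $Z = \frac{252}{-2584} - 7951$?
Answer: $\frac{447602367069}{646} \approx 6.9288 \cdot 10^{8}$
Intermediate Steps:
$Z = - \frac{5136409}{646}$ ($Z = 252 \left(- \frac{1}{2584}\right) - 7951 = - \frac{63}{646} - 7951 = - \frac{5136409}{646} \approx -7951.1$)
$\left(-32574 - 43953\right) \left(\left(14596 - 15699\right) + Z\right) = \left(-32574 - 43953\right) \left(\left(14596 - 15699\right) - \frac{5136409}{646}\right) = - 76527 \left(\left(14596 - 15699\right) - \frac{5136409}{646}\right) = - 76527 \left(-1103 - \frac{5136409}{646}\right) = \left(-76527\right) \left(- \frac{5848947}{646}\right) = \frac{447602367069}{646}$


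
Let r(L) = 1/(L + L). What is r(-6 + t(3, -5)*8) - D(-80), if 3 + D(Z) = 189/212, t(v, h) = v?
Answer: 1019/477 ≈ 2.1363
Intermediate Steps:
D(Z) = -447/212 (D(Z) = -3 + 189/212 = -447/212)
r(L) = 1/(2*L)
r(-6 + t(3, -5)*8) - D(-80) = 1/(2*(-6 + 3*8)) - 1*(-447/212) = 1/(2*(-6 + 24)) + 447/212 = (1/2)/18 + 447/212 = (1/2)*(1/18) + 447/212 = 1/36 + 447/212 = 1019/477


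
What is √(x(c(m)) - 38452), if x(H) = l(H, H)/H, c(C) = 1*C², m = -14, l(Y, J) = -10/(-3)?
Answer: I*√67829298/42 ≈ 196.09*I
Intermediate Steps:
l(Y, J) = 10/3 (l(Y, J) = -10*(-⅓) = 10/3)
c(C) = C²
x(H) = 10/(3*H)
√(x(c(m)) - 38452) = √(10/(3*((-14)²)) - 38452) = √((10/3)/196 - 38452) = √((10/3)*(1/196) - 38452) = √(5/294 - 38452) = √(-11304883/294) = I*√67829298/42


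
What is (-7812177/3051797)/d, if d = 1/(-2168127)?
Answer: 16937791882479/3051797 ≈ 5.5501e+6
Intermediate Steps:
d = -1/2168127 ≈ -4.6123e-7
(-7812177/3051797)/d = (-7812177/3051797)/(-1/2168127) = -7812177*1/3051797*(-2168127) = -7812177/3051797*(-2168127) = 16937791882479/3051797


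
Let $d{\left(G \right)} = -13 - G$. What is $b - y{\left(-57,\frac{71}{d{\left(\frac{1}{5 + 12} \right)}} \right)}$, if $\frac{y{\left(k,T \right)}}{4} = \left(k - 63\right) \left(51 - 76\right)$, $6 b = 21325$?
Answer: $- \frac{50675}{6} \approx -8445.8$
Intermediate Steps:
$b = \frac{21325}{6}$ ($b = \frac{1}{6} \cdot 21325 = \frac{21325}{6} \approx 3554.2$)
$y{\left(k,T \right)} = 6300 - 100 k$ ($y{\left(k,T \right)} = 4 \left(k - 63\right) \left(51 - 76\right) = 4 \left(-63 + k\right) \left(-25\right) = 4 \left(1575 - 25 k\right) = 6300 - 100 k$)
$b - y{\left(-57,\frac{71}{d{\left(\frac{1}{5 + 12} \right)}} \right)} = \frac{21325}{6} - \left(6300 - -5700\right) = \frac{21325}{6} - \left(6300 + 5700\right) = \frac{21325}{6} - 12000 = - \frac{50675}{6}$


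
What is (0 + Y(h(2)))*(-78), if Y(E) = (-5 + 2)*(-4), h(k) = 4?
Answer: -936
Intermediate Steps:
Y(E) = 12 (Y(E) = -3*(-4) = 12)
(0 + Y(h(2)))*(-78) = (0 + 12)*(-78) = 12*(-78) = -936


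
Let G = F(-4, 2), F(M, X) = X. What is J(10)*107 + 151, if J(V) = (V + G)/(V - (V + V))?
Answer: 113/5 ≈ 22.600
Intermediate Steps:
G = 2
J(V) = -(2 + V)/V (J(V) = (V + 2)/(V - (V + V)) = (2 + V)/(V - 2*V) = (2 + V)/((-V)) = (2 + V)*(-1/V) = -(2 + V)/V)
J(10)*107 + 151 = ((-2 - 1*10)/10)*107 + 151 = ((-2 - 10)/10)*107 + 151 = ((⅒)*(-12))*107 + 151 = -6/5*107 + 151 = -642/5 + 151 = 113/5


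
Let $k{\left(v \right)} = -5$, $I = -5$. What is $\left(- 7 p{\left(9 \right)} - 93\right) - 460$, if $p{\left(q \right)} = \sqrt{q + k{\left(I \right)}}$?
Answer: $-567$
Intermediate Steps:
$p{\left(q \right)} = \sqrt{-5 + q}$ ($p{\left(q \right)} = \sqrt{q - 5} = \sqrt{-5 + q}$)
$\left(- 7 p{\left(9 \right)} - 93\right) - 460 = \left(- 7 \sqrt{-5 + 9} - 93\right) - 460 = \left(- 7 \sqrt{4} - 93\right) - 460 = \left(\left(-7\right) 2 - 93\right) - 460 = \left(-14 - 93\right) - 460 = -107 - 460 = -567$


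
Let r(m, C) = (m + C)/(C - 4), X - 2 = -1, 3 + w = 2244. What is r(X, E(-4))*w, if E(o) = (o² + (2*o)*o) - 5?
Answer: 32868/13 ≈ 2528.3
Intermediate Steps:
w = 2241 (w = -3 + 2244 = 2241)
X = 1 (X = 2 - 1 = 1)
E(o) = -5 + 3*o² (E(o) = (o² + 2*o²) - 5 = 3*o² - 5 = -5 + 3*o²)
r(m, C) = (C + m)/(-4 + C)
r(X, E(-4))*w = (((-5 + 3*(-4)²) + 1)/(-4 + (-5 + 3*(-4)²)))*2241 = (((-5 + 3*16) + 1)/(-4 + (-5 + 3*16)))*2241 = (((-5 + 48) + 1)/(-4 + (-5 + 48)))*2241 = ((43 + 1)/(-4 + 43))*2241 = (44/39)*2241 = 32868/13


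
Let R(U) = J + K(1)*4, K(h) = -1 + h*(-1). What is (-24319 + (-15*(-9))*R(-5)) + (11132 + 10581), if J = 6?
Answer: -2876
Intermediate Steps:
K(h) = -1 - h
R(U) = -2 (R(U) = 6 + (-1 - 1*1)*4 = 6 + (-1 - 1)*4 = 6 - 2*4 = 6 - 8 = -2)
(-24319 + (-15*(-9))*R(-5)) + (11132 + 10581) = (-24319 - 15*(-9)*(-2)) + (11132 + 10581) = (-24319 + 135*(-2)) + 21713 = (-24319 - 270) + 21713 = -24589 + 21713 = -2876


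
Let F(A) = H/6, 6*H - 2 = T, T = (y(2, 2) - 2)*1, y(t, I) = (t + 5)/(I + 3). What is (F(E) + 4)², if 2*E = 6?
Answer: 528529/32400 ≈ 16.313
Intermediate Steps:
y(t, I) = (5 + t)/(3 + I)
E = 3 (E = (½)*6 = 3)
T = -⅗ (T = ((5 + 2)/(3 + 2) - 2)*1 = (7/5 - 2)*1 = -⅗*1 = -⅗ ≈ -0.60000)
H = 7/30 (H = ⅓ + (⅙)*(-⅗) = ⅓ - ⅒ = 7/30 ≈ 0.23333)
F(A) = 7/180 (F(A) = (7/30)/6 = (7/30)*(⅙) = 7/180)
(F(E) + 4)² = (7/180 + 4)² = (727/180)² = 528529/32400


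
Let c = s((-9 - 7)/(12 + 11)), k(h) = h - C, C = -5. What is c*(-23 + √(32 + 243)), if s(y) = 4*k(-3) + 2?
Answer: -230 + 50*√11 ≈ -64.169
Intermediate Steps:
k(h) = 5 + h (k(h) = h - 1*(-5) = h + 5 = 5 + h)
s(y) = 10 (s(y) = 4*(5 - 3) + 2 = 4*2 + 2 = 8 + 2 = 10)
c = 10
c*(-23 + √(32 + 243)) = 10*(-23 + √(32 + 243)) = 10*(-23 + √275) = 10*(-23 + 5*√11) = -230 + 50*√11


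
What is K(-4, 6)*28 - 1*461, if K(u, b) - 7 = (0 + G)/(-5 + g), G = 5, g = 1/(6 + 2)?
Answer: -11455/39 ≈ -293.72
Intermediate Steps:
g = 1/8 ≈ 0.12500
K(u, b) = 233/39 (K(u, b) = 7 + (0 + 5)/(-5 + 1/8) = 7 + 5/(-39/8) = 7 + 5*(-8/39) = 7 - 40/39 = 233/39)
K(-4, 6)*28 - 1*461 = (233/39)*28 - 1*461 = 6524/39 - 461 = -11455/39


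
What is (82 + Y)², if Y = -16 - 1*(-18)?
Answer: 7056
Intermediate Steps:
Y = 2 (Y = -16 + 18 = 2)
(82 + Y)² = (82 + 2)² = 84² = 7056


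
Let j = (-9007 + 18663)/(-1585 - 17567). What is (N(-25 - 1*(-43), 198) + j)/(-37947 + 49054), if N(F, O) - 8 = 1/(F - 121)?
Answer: 1845941/2738786274 ≈ 0.00067400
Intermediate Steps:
N(F, O) = 8 + 1/(-121 + F) (N(F, O) = 8 + 1/(F - 121) = 8 + 1/(-121 + F))
j = -1207/2394 (j = 9656/(-19152) = 9656*(-1/19152) = -1207/2394 ≈ -0.50418)
(N(-25 - 1*(-43), 198) + j)/(-37947 + 49054) = ((-967 + 8*(-25 - 1*(-43)))/(-121 + (-25 - 1*(-43))) - 1207/2394)/(-37947 + 49054) = ((-967 + 8*(-25 + 43))/(-121 + (-25 + 43)) - 1207/2394)/11107 = ((-967 + 8*18)/(-121 + 18) - 1207/2394)*(1/11107) = ((-967 + 144)/(-103) - 1207/2394)*(1/11107) = (-1/103*(-823) - 1207/2394)*(1/11107) = (823/103 - 1207/2394)*(1/11107) = (1845941/246582)*(1/11107) = 1845941/2738786274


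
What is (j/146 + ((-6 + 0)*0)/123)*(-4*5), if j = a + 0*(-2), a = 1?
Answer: -10/73 ≈ -0.13699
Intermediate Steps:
j = 1 (j = 1 + 0*(-2) = 1 + 0 = 1)
(j/146 + ((-6 + 0)*0)/123)*(-4*5) = (1/146 + ((-6 + 0)*0)/123)*(-4*5) = (1*(1/146) - 6*0*(1/123))*(-20) = (1/146 + 0*(1/123))*(-20) = (1/146 + 0)*(-20) = (1/146)*(-20) = -10/73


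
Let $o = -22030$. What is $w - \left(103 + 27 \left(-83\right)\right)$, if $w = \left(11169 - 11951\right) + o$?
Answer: $-20674$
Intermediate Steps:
$w = -22812$ ($w = \left(11169 - 11951\right) - 22030 = -782 - 22030 = -22812$)
$w - \left(103 + 27 \left(-83\right)\right) = -22812 - \left(103 + 27 \left(-83\right)\right) = -22812 - \left(103 - 2241\right) = -22812 - -2138 = -22812 + 2138 = -20674$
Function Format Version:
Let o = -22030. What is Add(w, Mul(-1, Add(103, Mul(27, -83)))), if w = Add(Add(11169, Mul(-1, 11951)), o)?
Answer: -20674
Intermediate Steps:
w = -22812 (w = Add(Add(11169, Mul(-1, 11951)), -22030) = Add(Add(11169, -11951), -22030) = Add(-782, -22030) = -22812)
Add(w, Mul(-1, Add(103, Mul(27, -83)))) = Add(-22812, Mul(-1, Add(103, Mul(27, -83)))) = Add(-22812, Mul(-1, Add(103, -2241))) = Add(-22812, Mul(-1, -2138)) = Add(-22812, 2138) = -20674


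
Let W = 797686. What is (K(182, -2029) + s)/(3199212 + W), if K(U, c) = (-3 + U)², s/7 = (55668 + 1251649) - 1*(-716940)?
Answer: 7100920/1998449 ≈ 3.5532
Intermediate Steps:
s = 14169799 (s = 7*((55668 + 1251649) - 1*(-716940)) = 7*(1307317 + 716940) = 7*2024257 = 14169799)
(K(182, -2029) + s)/(3199212 + W) = ((-3 + 182)² + 14169799)/(3199212 + 797686) = (179² + 14169799)/3996898 = (32041 + 14169799)*(1/3996898) = 14201840*(1/3996898) = 7100920/1998449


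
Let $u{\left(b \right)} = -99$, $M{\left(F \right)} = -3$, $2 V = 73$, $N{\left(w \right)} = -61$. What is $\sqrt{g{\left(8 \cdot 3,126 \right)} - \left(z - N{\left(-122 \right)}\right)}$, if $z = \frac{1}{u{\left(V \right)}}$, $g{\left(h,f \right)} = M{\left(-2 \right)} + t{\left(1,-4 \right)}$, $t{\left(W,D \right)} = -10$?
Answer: $\frac{5 i \sqrt{3223}}{33} \approx 8.6017 i$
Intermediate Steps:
$V = \frac{73}{2}$ ($V = \frac{1}{2} \cdot 73 = \frac{73}{2} \approx 36.5$)
$g{\left(h,f \right)} = -13$ ($g{\left(h,f \right)} = -3 - 10 = -13$)
$z = - \frac{1}{99}$ ($z = \frac{1}{-99} = - \frac{1}{99} \approx -0.010101$)
$\sqrt{g{\left(8 \cdot 3,126 \right)} - \left(z - N{\left(-122 \right)}\right)} = \sqrt{-13 - \frac{6038}{99}} = \sqrt{- \frac{7325}{99}} = \frac{5 i \sqrt{3223}}{33}$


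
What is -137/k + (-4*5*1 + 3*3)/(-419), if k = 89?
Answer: -56424/37291 ≈ -1.5131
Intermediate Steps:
-137/k + (-4*5*1 + 3*3)/(-419) = -137/89 + (-4*5*1 + 3*3)/(-419) = -137*1/89 + (-20*1 + 9)*(-1/419) = -137/89 + (-20 + 9)*(-1/419) = -137/89 - 11*(-1/419) = -137/89 + 11/419 = -56424/37291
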